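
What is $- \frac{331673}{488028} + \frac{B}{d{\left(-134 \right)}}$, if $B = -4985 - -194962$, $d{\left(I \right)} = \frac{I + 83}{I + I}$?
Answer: $\frac{8282453546695}{8296476} \approx 9.9831 \cdot 10^{5}$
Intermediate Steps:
$d{\left(I \right)} = \frac{83 + I}{2 I}$
$B = 189977$ ($B = -4985 + 194962 = 189977$)
$- \frac{331673}{488028} + \frac{B}{d{\left(-134 \right)}} = - \frac{331673}{488028} + \frac{189977}{\frac{1}{2} \frac{1}{-134} \left(83 - 134\right)} = \left(-331673\right) \frac{1}{488028} + \frac{189977}{\frac{1}{2} \left(- \frac{1}{134}\right) \left(-51\right)} = - \frac{331673}{488028} + \frac{189977}{\frac{51}{268}} = - \frac{331673}{488028} + 189977 \cdot \frac{268}{51} = - \frac{331673}{488028} + \frac{50913836}{51} = \frac{8282453546695}{8296476}$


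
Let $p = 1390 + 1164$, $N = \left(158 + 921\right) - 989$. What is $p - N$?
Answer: $2464$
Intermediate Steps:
$N = 90$ ($N = 1079 - 989 = 90$)
$p = 2554$
$p - N = 2554 - 90 = 2464$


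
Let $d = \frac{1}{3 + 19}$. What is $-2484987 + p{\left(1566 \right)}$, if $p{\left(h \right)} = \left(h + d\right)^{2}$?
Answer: $- \frac{15724499}{484} \approx -32489.0$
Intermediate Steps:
$d = \frac{1}{22} \approx 0.045455$
$p{\left(h \right)} = \left(\frac{1}{22} + h\right)^{2}$ ($p{\left(h \right)} = \left(h + \frac{1}{22}\right)^{2} = \left(\frac{1}{22} + h\right)^{2}$)
$-2484987 + p{\left(1566 \right)} = -2484987 + \frac{\left(1 + 22 \cdot 1566\right)^{2}}{484} = -2484987 + \frac{\left(1 + 34452\right)^{2}}{484} = -2484987 + \frac{34453^{2}}{484} = -2484987 + \frac{1}{484} \cdot 1187009209 = -2484987 + \frac{1187009209}{484} = - \frac{15724499}{484}$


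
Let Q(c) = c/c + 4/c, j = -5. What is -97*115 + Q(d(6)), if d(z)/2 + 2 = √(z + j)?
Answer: -11156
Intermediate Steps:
d(z) = -4 + 2*√(-5 + z) (d(z) = -4 + 2*√(z - 5) = -4 + 2*√(-5 + z))
Q(c) = 1 + 4/c
-97*115 + Q(d(6)) = -97*115 + (4 + (-4 + 2*√(-5 + 6)))/(-4 + 2*√(-5 + 6)) = -11155 + (4 + (-4 + 2*√1))/(-4 + 2*√1) = -11155 + (4 + (-4 + 2*1))/(-4 + 2*1) = -11155 + (4 + (-4 + 2))/(-4 + 2) = -11155 + (4 - 2)/(-2) = -11155 - ½*2 = -11155 - 1 = -11156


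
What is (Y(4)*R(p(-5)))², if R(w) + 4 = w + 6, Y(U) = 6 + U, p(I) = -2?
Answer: 0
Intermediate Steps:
R(w) = 2 + w (R(w) = -4 + (w + 6) = -4 + (6 + w) = 2 + w)
(Y(4)*R(p(-5)))² = ((6 + 4)*(2 - 2))² = (10*0)² = 0² = 0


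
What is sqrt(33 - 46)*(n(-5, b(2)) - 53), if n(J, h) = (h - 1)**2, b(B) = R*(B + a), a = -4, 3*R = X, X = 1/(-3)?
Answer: -4244*I*sqrt(13)/81 ≈ -188.91*I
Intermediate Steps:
X = -1/3 ≈ -0.33333
R = -1/9 (R = (1/3)*(-1/3) = -1/9 ≈ -0.11111)
b(B) = 4/9 - B/9 (b(B) = -(B - 4)/9 = -(-4 + B)/9 = 4/9 - B/9)
n(J, h) = (-1 + h)**2
sqrt(33 - 46)*(n(-5, b(2)) - 53) = sqrt(33 - 46)*((-1 + (4/9 - 1/9*2))**2 - 53) = sqrt(-13)*((-1 + (4/9 - 2/9))**2 - 53) = (I*sqrt(13))*((-1 + 2/9)**2 - 53) = (I*sqrt(13))*((-7/9)**2 - 53) = (I*sqrt(13))*(49/81 - 53) = (I*sqrt(13))*(-4244/81) = -4244*I*sqrt(13)/81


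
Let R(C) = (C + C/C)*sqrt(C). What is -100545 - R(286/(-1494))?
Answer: -100545 - 604*I*sqrt(11869)/186003 ≈ -1.0055e+5 - 0.35377*I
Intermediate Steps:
R(C) = sqrt(C)*(1 + C) (R(C) = (C + 1)*sqrt(C) = (1 + C)*sqrt(C) = sqrt(C)*(1 + C))
-100545 - R(286/(-1494)) = -100545 - sqrt(286/(-1494))*(1 + 286/(-1494)) = -100545 - sqrt(286*(-1/1494))*(1 + 286*(-1/1494)) = -100545 - sqrt(-143/747)*(1 - 143/747) = -100545 - I*sqrt(11869)/249*604/747 = -100545 - 604*I*sqrt(11869)/186003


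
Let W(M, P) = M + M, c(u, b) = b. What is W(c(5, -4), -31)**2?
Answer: 64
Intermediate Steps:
W(M, P) = 2*M
W(c(5, -4), -31)**2 = (2*(-4))**2 = (-8)**2 = 64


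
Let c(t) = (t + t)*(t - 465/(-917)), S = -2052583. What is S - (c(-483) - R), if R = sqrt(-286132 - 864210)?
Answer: -329945921/131 + I*sqrt(1150342) ≈ -2.5187e+6 + 1072.5*I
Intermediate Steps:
c(t) = 2*t*(465/917 + t) (c(t) = (2*t)*(t - 465*(-1/917)) = (2*t)*(t + 465/917) = (2*t)*(465/917 + t) = 2*t*(465/917 + t))
R = I*sqrt(1150342) (R = sqrt(-1150342) = I*sqrt(1150342) ≈ 1072.5*I)
S - (c(-483) - R) = -2052583 - ((2/917)*(-483)*(465 + 917*(-483)) - I*sqrt(1150342)) = -2052583 - ((2/917)*(-483)*(465 - 442911) - I*sqrt(1150342)) = -2052583 - ((2/917)*(-483)*(-442446) - I*sqrt(1150342)) = -2052583 - (61057548/131 - I*sqrt(1150342)) = -2052583 + (-61057548/131 + I*sqrt(1150342)) = -329945921/131 + I*sqrt(1150342)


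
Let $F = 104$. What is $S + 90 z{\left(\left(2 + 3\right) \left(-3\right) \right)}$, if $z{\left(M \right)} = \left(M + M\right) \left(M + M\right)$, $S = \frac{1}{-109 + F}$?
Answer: $\frac{404999}{5} \approx 81000.0$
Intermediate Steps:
$S = - \frac{1}{5}$ ($S = \frac{1}{-109 + 104} = \frac{1}{-5} = - \frac{1}{5} \approx -0.2$)
$z{\left(M \right)} = 4 M^{2}$ ($z{\left(M \right)} = 2 M 2 M = 4 M^{2}$)
$S + 90 z{\left(\left(2 + 3\right) \left(-3\right) \right)} = - \frac{1}{5} + 90 \cdot 4 \left(\left(2 + 3\right) \left(-3\right)\right)^{2} = - \frac{1}{5} + 90 \cdot 4 \left(5 \left(-3\right)\right)^{2} = - \frac{1}{5} + 90 \cdot 4 \left(-15\right)^{2} = - \frac{1}{5} + 90 \cdot 4 \cdot 225 = - \frac{1}{5} + 90 \cdot 900 = - \frac{1}{5} + 81000 = \frac{404999}{5}$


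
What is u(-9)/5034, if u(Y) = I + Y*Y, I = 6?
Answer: 29/1678 ≈ 0.017282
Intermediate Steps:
u(Y) = 6 + Y**2 (u(Y) = 6 + Y*Y = 6 + Y**2)
u(-9)/5034 = (6 + (-9)**2)/5034 = (6 + 81)*(1/5034) = 87*(1/5034) = 29/1678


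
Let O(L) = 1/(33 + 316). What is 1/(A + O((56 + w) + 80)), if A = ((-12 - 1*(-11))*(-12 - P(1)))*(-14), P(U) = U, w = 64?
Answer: -349/63517 ≈ -0.0054946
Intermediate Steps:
A = -182 (A = ((-12 - 1*(-11))*(-12 - 1*1))*(-14) = ((-12 + 11)*(-12 - 1))*(-14) = -1*(-13)*(-14) = 13*(-14) = -182)
O(L) = 1/349
1/(A + O((56 + w) + 80)) = 1/(-182 + 1/349) = 1/(-63517/349) = -349/63517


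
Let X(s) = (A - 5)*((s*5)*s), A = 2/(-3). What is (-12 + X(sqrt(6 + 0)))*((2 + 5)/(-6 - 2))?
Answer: 637/4 ≈ 159.25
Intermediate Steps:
A = -2/3 (A = 2*(-1/3) = -2/3 ≈ -0.66667)
X(s) = -85*s**2/3 (X(s) = (-2/3 - 5)*((s*5)*s) = -17*5*s*s/3 = -85*s**2/3)
(-12 + X(sqrt(6 + 0)))*((2 + 5)/(-6 - 2)) = (-12 - 85*(sqrt(6 + 0))**2/3)*((2 + 5)/(-6 - 2)) = (-12 - 85*(sqrt(6))**2/3)*(7/(-8)) = (-12 - 85/3*6)*(7*(-1/8)) = (-12 - 170)*(-7/8) = -182*(-7/8) = 637/4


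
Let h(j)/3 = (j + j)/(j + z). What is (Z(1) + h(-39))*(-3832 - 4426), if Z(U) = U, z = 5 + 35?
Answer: 1924114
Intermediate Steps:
z = 40
h(j) = 6*j/(40 + j) (h(j) = 3*((j + j)/(j + 40)) = 3*((2*j)/(40 + j)) = 3*(2*j/(40 + j)) = 6*j/(40 + j))
(Z(1) + h(-39))*(-3832 - 4426) = (1 + 6*(-39)/(40 - 39))*(-3832 - 4426) = (1 + 6*(-39)/1)*(-8258) = (1 + 6*(-39)*1)*(-8258) = (1 - 234)*(-8258) = -233*(-8258) = 1924114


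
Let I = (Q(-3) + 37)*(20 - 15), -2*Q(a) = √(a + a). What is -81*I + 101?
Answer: -14884 + 405*I*√6/2 ≈ -14884.0 + 496.02*I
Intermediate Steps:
Q(a) = -√2*√a/2 (Q(a) = -√(a + a)/2 = -√2*√a/2)
I = 185 - 5*I*√6/2 (I = (-√2*√(-3)/2 + 37)*(20 - 15) = (-√2*I*√3/2 + 37)*5 = (-I*√6/2 + 37)*5 = (37 - I*√6/2)*5 = 185 - 5*I*√6/2 ≈ 185.0 - 6.1237*I)
-81*I + 101 = -81*(185 - 5*I*√6/2) + 101 = (-14985 + 405*I*√6/2) + 101 = -14884 + 405*I*√6/2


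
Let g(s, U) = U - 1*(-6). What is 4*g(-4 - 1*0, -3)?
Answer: 12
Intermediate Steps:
g(s, U) = 6 + U (g(s, U) = U + 6 = 6 + U)
4*g(-4 - 1*0, -3) = 4*(6 - 3) = 4*3 = 12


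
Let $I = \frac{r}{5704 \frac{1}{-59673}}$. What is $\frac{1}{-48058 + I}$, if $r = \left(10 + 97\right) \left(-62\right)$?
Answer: $\frac{92}{1963675} \approx 4.6851 \cdot 10^{-5}$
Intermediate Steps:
$r = -6634$ ($r = 107 \left(-62\right) = -6634$)
$I = \frac{6385011}{92}$ ($I = - \frac{6634}{5704 \frac{1}{-59673}} = - \frac{6634}{5704 \left(- \frac{1}{59673}\right)} = - \frac{6634}{- \frac{5704}{59673}} = \left(-6634\right) \left(- \frac{59673}{5704}\right) = \frac{6385011}{92} \approx 69402.0$)
$\frac{1}{-48058 + I} = \frac{1}{-48058 + \frac{6385011}{92}} = \frac{1}{\frac{1963675}{92}} = \frac{92}{1963675}$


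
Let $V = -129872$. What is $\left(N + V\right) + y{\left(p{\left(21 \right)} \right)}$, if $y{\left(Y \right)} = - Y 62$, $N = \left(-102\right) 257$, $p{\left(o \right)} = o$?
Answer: $-157388$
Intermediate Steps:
$N = -26214$
$y{\left(Y \right)} = - 62 Y$
$\left(N + V\right) + y{\left(p{\left(21 \right)} \right)} = \left(-26214 - 129872\right) - 1302 = -156086 - 1302 = -157388$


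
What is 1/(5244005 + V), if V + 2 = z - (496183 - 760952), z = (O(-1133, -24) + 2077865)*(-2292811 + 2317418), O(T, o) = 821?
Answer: 1/51155735174 ≈ 1.9548e-11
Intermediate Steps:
z = 51150226402 (z = (821 + 2077865)*(-2292811 + 2317418) = 2078686*24607 = 51150226402)
V = 51150491169 (V = -2 + (51150226402 - (496183 - 760952)) = -2 + (51150226402 - 1*(-264769)) = -2 + (51150226402 + 264769) = -2 + 51150491171 = 51150491169)
1/(5244005 + V) = 1/(5244005 + 51150491169) = 1/51155735174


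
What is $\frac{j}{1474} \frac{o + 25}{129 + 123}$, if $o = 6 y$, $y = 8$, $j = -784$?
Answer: $- \frac{1022}{6633} \approx -0.15408$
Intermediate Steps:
$o = 48$ ($o = 6 \cdot 8 = 48$)
$\frac{j}{1474} \frac{o + 25}{129 + 123} = - \frac{784}{1474} \frac{48 + 25}{129 + 123} = \left(-784\right) \frac{1}{1474} \cdot \frac{73}{252} = - \frac{392 \cdot 73 \cdot \frac{1}{252}}{737} = \left(- \frac{392}{737}\right) \frac{73}{252} = - \frac{1022}{6633}$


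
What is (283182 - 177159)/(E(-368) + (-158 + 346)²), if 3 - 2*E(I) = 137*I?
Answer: 70682/40369 ≈ 1.7509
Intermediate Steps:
E(I) = 3/2 - 137*I/2
(283182 - 177159)/(E(-368) + (-158 + 346)²) = (283182 - 177159)/((3/2 - 137/2*(-368)) + (-158 + 346)²) = 106023/((3/2 + 25208) + 188²) = 106023/(50419/2 + 35344) = 106023/(121107/2) = 106023*(2/121107) = 70682/40369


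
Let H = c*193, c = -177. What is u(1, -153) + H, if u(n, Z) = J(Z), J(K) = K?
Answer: -34314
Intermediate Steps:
u(n, Z) = Z
H = -34161 (H = -177*193 = -34161)
u(1, -153) + H = -153 - 34161 = -34314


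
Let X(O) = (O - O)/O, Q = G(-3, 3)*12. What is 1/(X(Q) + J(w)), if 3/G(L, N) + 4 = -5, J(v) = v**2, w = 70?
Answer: 1/4900 ≈ 0.00020408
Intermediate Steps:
G(L, N) = -1/3 (G(L, N) = 3/(-4 - 5) = 3/(-9) = 3*(-1/9) = -1/3)
Q = -4 (Q = -1/3*12 = -4)
X(O) = 0 (X(O) = 0/O = 0)
1/(X(Q) + J(w)) = 1/(0 + 70**2) = 1/(0 + 4900) = 1/4900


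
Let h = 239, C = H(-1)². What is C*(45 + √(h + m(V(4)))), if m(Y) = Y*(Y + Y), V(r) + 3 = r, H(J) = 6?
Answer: 1620 + 36*√241 ≈ 2178.9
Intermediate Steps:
V(r) = -3 + r
C = 36 (C = 6² = 36)
m(Y) = 2*Y² (m(Y) = Y*(2*Y) = 2*Y²)
C*(45 + √(h + m(V(4)))) = 36*(45 + √(239 + 2*(-3 + 4)²)) = 36*(45 + √(239 + 2*1²)) = 36*(45 + √(239 + 2*1)) = 36*(45 + √(239 + 2)) = 36*(45 + √241) = 1620 + 36*√241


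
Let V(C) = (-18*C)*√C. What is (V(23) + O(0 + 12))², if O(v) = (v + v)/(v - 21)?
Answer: 35479036/9 + 2208*√23 ≈ 3.9527e+6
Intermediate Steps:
O(v) = 2*v/(-21 + v) (O(v) = (2*v)/(-21 + v) = 2*v/(-21 + v))
V(C) = -18*C^(3/2)
(V(23) + O(0 + 12))² = (-414*√23 + 2*(0 + 12)/(-21 + (0 + 12)))² = (-414*√23 + 2*12/(-21 + 12))² = (-414*√23 + 2*12/(-9))² = (-414*√23 + 2*12*(-⅑))² = (-414*√23 - 8/3)² = (-8/3 - 414*√23)²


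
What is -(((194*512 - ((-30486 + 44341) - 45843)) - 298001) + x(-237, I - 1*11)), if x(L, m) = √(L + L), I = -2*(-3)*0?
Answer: 166685 - I*√474 ≈ 1.6669e+5 - 21.772*I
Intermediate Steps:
I = 0 (I = 6*0 = 0)
x(L, m) = √2*√L (x(L, m) = √(2*L) = √2*√L)
-(((194*512 - ((-30486 + 44341) - 45843)) - 298001) + x(-237, I - 1*11)) = -(((194*512 - ((-30486 + 44341) - 45843)) - 298001) + √2*√(-237)) = -(((99328 - (13855 - 45843)) - 298001) + √2*(I*√237)) = -(((99328 - 1*(-31988)) - 298001) + I*√474) = -(((99328 + 31988) - 298001) + I*√474) = -((131316 - 298001) + I*√474) = -(-166685 + I*√474) = 166685 - I*√474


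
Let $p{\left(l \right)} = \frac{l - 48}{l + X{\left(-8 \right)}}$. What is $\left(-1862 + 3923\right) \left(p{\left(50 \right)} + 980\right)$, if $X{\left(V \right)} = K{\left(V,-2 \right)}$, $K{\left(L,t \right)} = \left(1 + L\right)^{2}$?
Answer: $\frac{22218038}{11} \approx 2.0198 \cdot 10^{6}$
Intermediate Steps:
$X{\left(V \right)} = \left(1 + V\right)^{2}$
$p{\left(l \right)} = \frac{-48 + l}{49 + l}$ ($p{\left(l \right)} = \frac{l - 48}{l + \left(1 - 8\right)^{2}} = \frac{-48 + l}{l + \left(-7\right)^{2}} = \frac{-48 + l}{l + 49} = \frac{-48 + l}{49 + l}$)
$\left(-1862 + 3923\right) \left(p{\left(50 \right)} + 980\right) = \left(-1862 + 3923\right) \left(\frac{-48 + 50}{49 + 50} + 980\right) = 2061 \left(\frac{1}{99} \cdot 2 + 980\right) = 2061 \left(\frac{2}{99} + 980\right) = 2061 \cdot \frac{97022}{99} = \frac{22218038}{11}$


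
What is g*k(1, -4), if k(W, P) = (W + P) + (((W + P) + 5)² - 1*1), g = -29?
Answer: 0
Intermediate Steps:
k(W, P) = -1 + P + W + (5 + P + W)² (k(W, P) = (P + W) + (((P + W) + 5)² - 1) = (P + W) + ((5 + P + W)² - 1) = (P + W) + (-1 + (5 + P + W)²) = -1 + P + W + (5 + P + W)²)
g*k(1, -4) = -29*(-1 - 4 + 1 + (5 - 4 + 1)²) = -29*(-1 - 4 + 1 + 2²) = -29*(-1 - 4 + 1 + 4) = -29*0 = 0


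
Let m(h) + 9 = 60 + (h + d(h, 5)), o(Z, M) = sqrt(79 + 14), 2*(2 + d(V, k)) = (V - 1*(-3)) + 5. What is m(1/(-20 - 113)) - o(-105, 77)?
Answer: 14095/266 - sqrt(93) ≈ 43.345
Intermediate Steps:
d(V, k) = 2 + V/2 (d(V, k) = -2 + ((V - 1*(-3)) + 5)/2 = -2 + ((V + 3) + 5)/2 = -2 + ((3 + V) + 5)/2 = -2 + (8 + V)/2 = -2 + (4 + V/2) = 2 + V/2)
o(Z, M) = sqrt(93)
m(h) = 53 + 3*h/2 (m(h) = -9 + (60 + (h + (2 + h/2))) = -9 + (60 + (2 + 3*h/2)) = -9 + (62 + 3*h/2) = 53 + 3*h/2)
m(1/(-20 - 113)) - o(-105, 77) = (53 + 3/(2*(-20 - 113))) - sqrt(93) = (53 + (3/2)/(-133)) - sqrt(93) = (53 + (3/2)*(-1/133)) - sqrt(93) = (53 - 3/266) - sqrt(93) = 14095/266 - sqrt(93)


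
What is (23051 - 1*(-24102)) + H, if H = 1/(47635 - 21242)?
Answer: 1244509130/26393 ≈ 47153.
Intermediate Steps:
H = 1/26393 ≈ 3.7889e-5
(23051 - 1*(-24102)) + H = (23051 - 1*(-24102)) + 1/26393 = (23051 + 24102) + 1/26393 = 47153 + 1/26393 = 1244509130/26393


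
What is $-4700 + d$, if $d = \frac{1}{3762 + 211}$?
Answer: $- \frac{18673099}{3973} \approx -4700.0$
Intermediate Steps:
$d = \frac{1}{3973} \approx 0.0002517$
$-4700 + d = -4700 + \frac{1}{3973} = - \frac{18673099}{3973}$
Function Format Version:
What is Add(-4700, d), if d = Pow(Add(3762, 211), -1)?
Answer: Rational(-18673099, 3973) ≈ -4700.0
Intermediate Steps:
d = Rational(1, 3973) (d = Pow(3973, -1) = Rational(1, 3973) ≈ 0.00025170)
Add(-4700, d) = Add(-4700, Rational(1, 3973)) = Rational(-18673099, 3973)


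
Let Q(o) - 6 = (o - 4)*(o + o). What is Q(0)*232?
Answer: 1392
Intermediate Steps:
Q(o) = 6 + 2*o*(-4 + o) (Q(o) = 6 + (o - 4)*(o + o) = 6 + (-4 + o)*(2*o) = 6 + 2*o*(-4 + o))
Q(0)*232 = (6 - 8*0 + 2*0²)*232 = (6 + 0 + 2*0)*232 = (6 + 0 + 0)*232 = 6*232 = 1392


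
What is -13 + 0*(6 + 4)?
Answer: -13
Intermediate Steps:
-13 + 0*(6 + 4) = -13 + 0*10 = -13 + 0 = -13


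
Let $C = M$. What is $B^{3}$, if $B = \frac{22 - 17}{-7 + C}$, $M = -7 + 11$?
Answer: $- \frac{125}{27} \approx -4.6296$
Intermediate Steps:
$M = 4$
$C = 4$
$B = - \frac{5}{3}$ ($B = \frac{22 - 17}{-7 + 4} = \frac{22 - 17}{-3} = \left(22 - 17\right) \left(- \frac{1}{3}\right) = 5 \left(- \frac{1}{3}\right) = - \frac{5}{3} \approx -1.6667$)
$B^{3} = \left(- \frac{5}{3}\right)^{3} = - \frac{125}{27}$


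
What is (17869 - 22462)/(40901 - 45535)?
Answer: 4593/4634 ≈ 0.99115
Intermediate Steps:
(17869 - 22462)/(40901 - 45535) = -4593/(-4634) = -4593*(-1/4634) = 4593/4634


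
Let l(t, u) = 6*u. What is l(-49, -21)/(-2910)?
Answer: 21/485 ≈ 0.043299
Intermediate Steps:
l(-49, -21)/(-2910) = (6*(-21))/(-2910) = -126*(-1/2910) = 21/485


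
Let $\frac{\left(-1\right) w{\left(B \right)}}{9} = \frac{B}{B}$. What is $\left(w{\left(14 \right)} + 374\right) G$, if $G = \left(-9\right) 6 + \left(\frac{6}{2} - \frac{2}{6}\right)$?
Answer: $- \frac{56210}{3} \approx -18737.0$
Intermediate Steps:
$w{\left(B \right)} = -9$ ($w{\left(B \right)} = - 9 \frac{B}{B} = \left(-9\right) 1 = -9$)
$G = - \frac{154}{3}$ ($G = -54 + \left(6 \cdot \frac{1}{2} - \frac{1}{3}\right) = -54 + \left(3 - \frac{1}{3}\right) = -54 + \frac{8}{3} = - \frac{154}{3} \approx -51.333$)
$\left(w{\left(14 \right)} + 374\right) G = \left(-9 + 374\right) \left(- \frac{154}{3}\right) = 365 \left(- \frac{154}{3}\right) = - \frac{56210}{3}$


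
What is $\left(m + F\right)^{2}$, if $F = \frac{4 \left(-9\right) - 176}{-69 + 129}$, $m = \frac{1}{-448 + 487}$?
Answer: $\frac{51984}{4225} \approx 12.304$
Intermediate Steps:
$m = \frac{1}{39} \approx 0.025641$
$F = - \frac{53}{15}$ ($F = \frac{-36 - 176}{60} = \left(-212\right) \frac{1}{60} = - \frac{53}{15} \approx -3.5333$)
$\left(m + F\right)^{2} = \left(\frac{1}{39} - \frac{53}{15}\right)^{2} = \left(- \frac{228}{65}\right)^{2} = \frac{51984}{4225}$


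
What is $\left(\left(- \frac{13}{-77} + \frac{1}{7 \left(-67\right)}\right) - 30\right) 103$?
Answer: $- \frac{15852730}{5159} \approx -3072.8$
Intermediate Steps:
$\left(\left(- \frac{13}{-77} + \frac{1}{7 \left(-67\right)}\right) - 30\right) 103 = \left(\left(\left(-13\right) \left(- \frac{1}{77}\right) + \frac{1}{7} \left(- \frac{1}{67}\right)\right) - 30\right) 103 = \left(\left(\frac{13}{77} - \frac{1}{469}\right) - 30\right) 103 = \left(\frac{860}{5159} - 30\right) 103 = \left(- \frac{153910}{5159}\right) 103 = - \frac{15852730}{5159}$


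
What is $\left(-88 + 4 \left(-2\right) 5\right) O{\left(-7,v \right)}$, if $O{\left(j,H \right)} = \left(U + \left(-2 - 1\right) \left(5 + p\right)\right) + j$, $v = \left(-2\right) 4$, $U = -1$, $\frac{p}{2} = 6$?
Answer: $7552$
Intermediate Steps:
$p = 12$ ($p = 2 \cdot 6 = 12$)
$v = -8$
$O{\left(j,H \right)} = -52 + j$ ($O{\left(j,H \right)} = \left(-1 + \left(-2 - 1\right) \left(5 + 12\right)\right) + j = \left(-1 - 51\right) + j = -52 + j$)
$\left(-88 + 4 \left(-2\right) 5\right) O{\left(-7,v \right)} = \left(-88 + 4 \left(-2\right) 5\right) \left(-52 - 7\right) = \left(-88 - 40\right) \left(-59\right) = \left(-128\right) \left(-59\right) = 7552$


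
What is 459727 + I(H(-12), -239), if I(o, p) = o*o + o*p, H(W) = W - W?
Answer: 459727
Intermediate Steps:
H(W) = 0
I(o, p) = o**2 + o*p
459727 + I(H(-12), -239) = 459727 + 0*(0 - 239) = 459727 + 0*(-239) = 459727 + 0 = 459727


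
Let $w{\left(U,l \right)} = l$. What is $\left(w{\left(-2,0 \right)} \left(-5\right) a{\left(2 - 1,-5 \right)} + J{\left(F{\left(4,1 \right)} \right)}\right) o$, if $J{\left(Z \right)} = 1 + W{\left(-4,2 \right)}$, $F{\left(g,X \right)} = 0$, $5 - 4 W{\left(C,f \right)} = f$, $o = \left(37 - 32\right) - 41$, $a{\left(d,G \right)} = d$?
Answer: $-63$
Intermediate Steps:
$o = -36$ ($o = 5 - 41 = -36$)
$W{\left(C,f \right)} = \frac{5}{4} - \frac{f}{4}$
$J{\left(Z \right)} = \frac{7}{4}$ ($J{\left(Z \right)} = 1 + \left(\frac{5}{4} - \frac{1}{2}\right) = 1 + \frac{3}{4} = \frac{7}{4}$)
$\left(w{\left(-2,0 \right)} \left(-5\right) a{\left(2 - 1,-5 \right)} + J{\left(F{\left(4,1 \right)} \right)}\right) o = \left(0 \left(-5\right) \left(2 - 1\right) + \frac{7}{4}\right) \left(-36\right) = \left(0 \cdot 1 + \frac{7}{4}\right) \left(-36\right) = \left(0 + \frac{7}{4}\right) \left(-36\right) = \frac{7}{4} \left(-36\right) = -63$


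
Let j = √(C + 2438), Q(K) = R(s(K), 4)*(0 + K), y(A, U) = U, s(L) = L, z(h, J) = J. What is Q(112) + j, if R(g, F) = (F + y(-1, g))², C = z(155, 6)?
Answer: 1507072 + 2*√611 ≈ 1.5071e+6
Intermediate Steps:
C = 6
R(g, F) = (F + g)²
Q(K) = K*(4 + K)² (Q(K) = (4 + K)²*(0 + K) = (4 + K)²*K = K*(4 + K)²)
j = 2*√611 (j = √(6 + 2438) = √2444 = 2*√611 ≈ 49.437)
Q(112) + j = 112*(4 + 112)² + 2*√611 = 112*116² + 2*√611 = 112*13456 + 2*√611 = 1507072 + 2*√611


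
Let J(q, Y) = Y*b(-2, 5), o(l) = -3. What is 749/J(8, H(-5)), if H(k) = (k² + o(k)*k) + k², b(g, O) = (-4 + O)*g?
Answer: -749/130 ≈ -5.7615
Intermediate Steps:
b(g, O) = g*(-4 + O)
H(k) = -3*k + 2*k² (H(k) = (k² - 3*k) + k² = -3*k + 2*k²)
J(q, Y) = -2*Y (J(q, Y) = Y*(-2*(-4 + 5)) = Y*(-2*1) = Y*(-2) = -2*Y)
749/J(8, H(-5)) = 749/((-(-10)*(-3 + 2*(-5)))) = 749/((-(-10)*(-3 - 10))) = 749/((-(-10)*(-13))) = 749/((-2*65)) = 749/(-130) = 749*(-1/130) = -749/130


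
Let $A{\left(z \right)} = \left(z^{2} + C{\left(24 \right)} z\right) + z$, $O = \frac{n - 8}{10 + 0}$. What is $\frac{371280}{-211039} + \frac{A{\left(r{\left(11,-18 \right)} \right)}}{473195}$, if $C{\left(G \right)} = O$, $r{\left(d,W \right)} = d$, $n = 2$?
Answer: $- \frac{46226677713}{26279631475} \approx -1.759$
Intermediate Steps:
$O = - \frac{3}{5}$ ($O = \frac{2 - 8}{10 + 0} = - \frac{6}{10} = \left(-6\right) \frac{1}{10} = - \frac{3}{5} \approx -0.6$)
$C{\left(G \right)} = - \frac{3}{5}$
$A{\left(z \right)} = z^{2} + \frac{2 z}{5}$ ($A{\left(z \right)} = \left(z^{2} - \frac{3 z}{5}\right) + z = z^{2} + \frac{2 z}{5}$)
$\frac{371280}{-211039} + \frac{A{\left(r{\left(11,-18 \right)} \right)}}{473195} = \frac{371280}{-211039} + \frac{\frac{1}{5} \cdot 11 \left(2 + 5 \cdot 11\right)}{473195} = 371280 \left(- \frac{1}{211039}\right) + \frac{1}{5} \cdot 11 \left(2 + 55\right) \frac{1}{473195} = - \frac{371280}{211039} + \frac{1}{5} \cdot 11 \cdot 57 \cdot \frac{1}{473195} = - \frac{371280}{211039} + \frac{627}{5} \cdot \frac{1}{473195} = - \frac{371280}{211039} + \frac{33}{124525} = - \frac{46226677713}{26279631475}$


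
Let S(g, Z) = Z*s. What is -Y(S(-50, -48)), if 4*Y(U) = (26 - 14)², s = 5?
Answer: -36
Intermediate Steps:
S(g, Z) = 5*Z (S(g, Z) = Z*5 = 5*Z)
Y(U) = 36 (Y(U) = (26 - 14)²/4 = (¼)*12² = (¼)*144 = 36)
-Y(S(-50, -48)) = -1*36 = -36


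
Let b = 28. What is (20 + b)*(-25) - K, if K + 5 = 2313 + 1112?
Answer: -4620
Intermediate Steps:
K = 3420 (K = -5 + (2313 + 1112) = -5 + 3425 = 3420)
(20 + b)*(-25) - K = (20 + 28)*(-25) - 1*3420 = 48*(-25) - 3420 = -1200 - 3420 = -4620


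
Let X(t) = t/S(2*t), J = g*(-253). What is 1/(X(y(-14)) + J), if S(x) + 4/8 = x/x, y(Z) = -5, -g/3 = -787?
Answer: -1/597343 ≈ -1.6741e-6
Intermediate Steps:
g = 2361 (g = -3*(-787) = 2361)
J = -597333 (J = 2361*(-253) = -597333)
S(x) = ½ (S(x) = -½ + x/x = -½ + 1 = ½)
X(t) = 2*t (X(t) = t/(½) = t*2 = 2*t)
1/(X(y(-14)) + J) = 1/(2*(-5) - 597333) = 1/(-10 - 597333) = 1/(-597343) = -1/597343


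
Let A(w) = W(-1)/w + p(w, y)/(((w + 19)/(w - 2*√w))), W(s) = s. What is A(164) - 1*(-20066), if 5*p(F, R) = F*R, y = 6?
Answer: 1012522903/50020 - 1312*√41/305 ≈ 20215.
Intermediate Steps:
p(F, R) = F*R/5 (p(F, R) = (F*R)/5 = F*R/5)
A(w) = -1/w + 6*w*(w - 2*√w)/(5*(19 + w)) (A(w) = -1/w + ((⅕)*w*6)/(((w + 19)/(w - 2*√w))) = -1/w + (6*w/5)/(((19 + w)/(w - 2*√w))) = -1/w + (6*w/5)*((w - 2*√w)/(19 + w)) = -1/w + 6*w*(w - 2*√w)/(5*(19 + w)))
A(164) - 1*(-20066) = (⅕)*(-95 - 645504*√41 - 5*164 + 6*164³)/(164*(19 + 164)) - 1*(-20066) = (⅕)*(1/164)*(-95 - 645504*√41 - 820 + 6*4410944)/183 + 20066 = (⅕)*(1/164)*(1/183)*(-95 - 645504*√41 - 820 + 26465664) + 20066 = (⅕)*(1/164)*(1/183)*(26464749 - 645504*√41) + 20066 = (8821583/50020 - 1312*√41/305) + 20066 = 1012522903/50020 - 1312*√41/305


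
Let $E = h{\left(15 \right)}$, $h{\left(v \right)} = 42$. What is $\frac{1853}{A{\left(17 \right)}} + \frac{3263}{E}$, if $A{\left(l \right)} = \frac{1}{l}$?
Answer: $\frac{1326305}{42} \approx 31579.0$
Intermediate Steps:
$E = 42$
$\frac{1853}{A{\left(17 \right)}} + \frac{3263}{E} = \frac{1853}{\frac{1}{17}} + \frac{3263}{42} = 1853 \frac{1}{\frac{1}{17}} + 3263 \cdot \frac{1}{42} = 1853 \cdot 17 + \frac{3263}{42} = 31501 + \frac{3263}{42} = \frac{1326305}{42}$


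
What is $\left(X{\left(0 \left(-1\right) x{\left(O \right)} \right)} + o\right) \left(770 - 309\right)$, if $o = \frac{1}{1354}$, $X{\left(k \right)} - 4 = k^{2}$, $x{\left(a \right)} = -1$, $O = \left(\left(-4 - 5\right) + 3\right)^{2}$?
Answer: $\frac{2497237}{1354} \approx 1844.3$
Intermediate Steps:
$O = 36$ ($O = \left(-9 + 3\right)^{2} = \left(-6\right)^{2} = 36$)
$X{\left(k \right)} = 4 + k^{2}$
$o = \frac{1}{1354} \approx 0.00073855$
$\left(X{\left(0 \left(-1\right) x{\left(O \right)} \right)} + o\right) \left(770 - 309\right) = \left(\left(4 + \left(0 \left(-1\right) \left(-1\right)\right)^{2}\right) + \frac{1}{1354}\right) \left(770 - 309\right) = \left(\left(4 + \left(0 \left(-1\right)\right)^{2}\right) + \frac{1}{1354}\right) \left(770 - 309\right) = \left(\left(4 + 0^{2}\right) + \frac{1}{1354}\right) 461 = \left(\left(4 + 0\right) + \frac{1}{1354}\right) 461 = \left(4 + \frac{1}{1354}\right) 461 = \frac{5417}{1354} \cdot 461 = \frac{2497237}{1354}$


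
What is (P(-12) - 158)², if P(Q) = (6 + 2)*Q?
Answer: 64516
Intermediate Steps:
P(Q) = 8*Q
(P(-12) - 158)² = (8*(-12) - 158)² = (-96 - 158)² = (-254)² = 64516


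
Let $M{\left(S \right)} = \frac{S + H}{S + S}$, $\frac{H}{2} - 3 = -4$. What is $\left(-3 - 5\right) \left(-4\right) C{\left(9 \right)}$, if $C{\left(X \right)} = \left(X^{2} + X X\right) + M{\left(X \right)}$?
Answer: $\frac{46768}{9} \approx 5196.4$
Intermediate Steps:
$H = -2$ ($H = 6 + 2 \left(-4\right) = 6 - 8 = -2$)
$M{\left(S \right)} = \frac{-2 + S}{2 S}$ ($M{\left(S \right)} = \frac{S - 2}{S + S} = \frac{-2 + S}{2 S}$)
$C{\left(X \right)} = 2 X^{2} + \frac{-2 + X}{2 X}$ ($C{\left(X \right)} = \left(X^{2} + X X\right) + \frac{-2 + X}{2 X} = \left(X^{2} + X^{2}\right) + \frac{-2 + X}{2 X} = 2 X^{2} + \frac{-2 + X}{2 X}$)
$\left(-3 - 5\right) \left(-4\right) C{\left(9 \right)} = \left(-3 - 5\right) \left(-4\right) \frac{-2 + 9 + 4 \cdot 9^{3}}{2 \cdot 9} = \left(-8\right) \left(-4\right) \frac{1}{2} \cdot \frac{1}{9} \left(-2 + 9 + 4 \cdot 729\right) = 32 \cdot \frac{1}{2} \cdot \frac{1}{9} \left(-2 + 9 + 2916\right) = 32 \cdot \frac{1}{2} \cdot \frac{1}{9} \cdot 2923 = 32 \cdot \frac{2923}{18} = \frac{46768}{9}$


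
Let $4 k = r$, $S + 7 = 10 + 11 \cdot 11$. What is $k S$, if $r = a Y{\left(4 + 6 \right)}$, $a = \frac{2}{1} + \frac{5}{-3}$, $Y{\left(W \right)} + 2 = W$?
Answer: $\frac{248}{3} \approx 82.667$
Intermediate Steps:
$Y{\left(W \right)} = -2 + W$
$a = \frac{1}{3}$ ($a = 2 \cdot 1 + 5 \left(- \frac{1}{3}\right) = 2 - \frac{5}{3} = \frac{1}{3} \approx 0.33333$)
$S = 124$ ($S = -7 + \left(10 + 11 \cdot 11\right) = -7 + \left(10 + 121\right) = -7 + 131 = 124$)
$r = \frac{8}{3}$ ($r = \frac{-2 + \left(4 + 6\right)}{3} = \frac{-2 + 10}{3} = \frac{1}{3} \cdot 8 = \frac{8}{3} \approx 2.6667$)
$k = \frac{2}{3}$ ($k = \frac{1}{4} \cdot \frac{8}{3} = \frac{2}{3} \approx 0.66667$)
$k S = \frac{2}{3} \cdot 124 = \frac{248}{3}$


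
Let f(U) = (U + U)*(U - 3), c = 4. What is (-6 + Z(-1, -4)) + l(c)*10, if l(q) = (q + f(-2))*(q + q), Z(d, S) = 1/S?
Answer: 7655/4 ≈ 1913.8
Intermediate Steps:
f(U) = 2*U*(-3 + U) (f(U) = (2*U)*(-3 + U) = 2*U*(-3 + U))
l(q) = 2*q*(20 + q) (l(q) = (q + 2*(-2)*(-3 - 2))*(q + q) = (q + 2*(-2)*(-5))*(2*q) = (q + 20)*(2*q) = (20 + q)*(2*q) = 2*q*(20 + q))
(-6 + Z(-1, -4)) + l(c)*10 = (-6 + 1/(-4)) + (2*4*(20 + 4))*10 = (-6 - ¼) + (2*4*24)*10 = -25/4 + 192*10 = -25/4 + 1920 = 7655/4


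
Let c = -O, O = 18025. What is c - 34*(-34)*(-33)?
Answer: -56173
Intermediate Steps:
c = -18025 (c = -1*18025 = -18025)
c - 34*(-34)*(-33) = -18025 - 34*(-34)*(-33) = -18025 - (-1156)*(-33) = -18025 - 1*38148 = -18025 - 38148 = -56173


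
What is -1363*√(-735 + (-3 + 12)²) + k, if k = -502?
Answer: -502 - 1363*I*√654 ≈ -502.0 - 34857.0*I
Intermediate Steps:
-1363*√(-735 + (-3 + 12)²) + k = -1363*√(-735 + (-3 + 12)²) - 502 = -1363*√(-735 + 9²) - 502 = -1363*√(-735 + 81) - 502 = -1363*I*√654 - 502 = -502 - 1363*I*√654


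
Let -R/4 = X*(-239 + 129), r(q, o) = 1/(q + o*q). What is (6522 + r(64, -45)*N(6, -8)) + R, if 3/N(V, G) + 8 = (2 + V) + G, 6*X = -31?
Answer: 287141897/67584 ≈ 4248.7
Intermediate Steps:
X = -31/6 (X = (1/6)*(-31) = -31/6 ≈ -5.1667)
R = -6820/3 (R = -(-62)*(-239 + 129)/3 = -(-62)*(-110)/3 = -4*1705/3 = -6820/3 ≈ -2273.3)
N(V, G) = 3/(-6 + G + V) (N(V, G) = 3/(-8 + ((2 + V) + G)) = 3/(-8 + (2 + G + V)) = 3/(-6 + G + V))
(6522 + r(64, -45)*N(6, -8)) + R = (6522 + (1/(64*(1 - 45)))*(3/(-6 - 8 + 6))) - 6820/3 = (6522 + ((1/64)/(-44))*(3/(-8))) - 6820/3 = (6522 + ((1/64)*(-1/44))*(3*(-1/8))) - 6820/3 = (6522 - 1/2816*(-3/8)) - 6820/3 = (6522 + 3/22528) - 6820/3 = 146927619/22528 - 6820/3 = 287141897/67584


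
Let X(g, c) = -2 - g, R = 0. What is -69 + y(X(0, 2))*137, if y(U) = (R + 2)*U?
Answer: -617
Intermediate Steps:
y(U) = 2*U (y(U) = (0 + 2)*U = 2*U)
-69 + y(X(0, 2))*137 = -69 + (2*(-2 - 1*0))*137 = -69 + (2*(-2 + 0))*137 = -69 + (2*(-2))*137 = -69 - 4*137 = -69 - 548 = -617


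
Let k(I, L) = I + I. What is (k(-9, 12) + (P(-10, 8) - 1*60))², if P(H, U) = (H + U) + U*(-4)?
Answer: 12544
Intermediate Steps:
k(I, L) = 2*I
P(H, U) = H - 3*U (P(H, U) = (H + U) - 4*U = H - 3*U)
(k(-9, 12) + (P(-10, 8) - 1*60))² = (2*(-9) + ((-10 - 3*8) - 1*60))² = (-18 + ((-10 - 24) - 60))² = (-18 + (-34 - 60))² = (-18 - 94)² = (-112)² = 12544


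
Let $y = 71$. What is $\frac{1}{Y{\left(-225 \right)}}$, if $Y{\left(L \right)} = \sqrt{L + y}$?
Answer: $- \frac{i \sqrt{154}}{154} \approx - 0.080582 i$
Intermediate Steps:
$Y{\left(L \right)} = \sqrt{71 + L}$ ($Y{\left(L \right)} = \sqrt{L + 71} = \sqrt{71 + L}$)
$\frac{1}{Y{\left(-225 \right)}} = \frac{1}{\sqrt{71 - 225}} = \frac{1}{\sqrt{-154}} = \frac{1}{i \sqrt{154}} = - \frac{i \sqrt{154}}{154}$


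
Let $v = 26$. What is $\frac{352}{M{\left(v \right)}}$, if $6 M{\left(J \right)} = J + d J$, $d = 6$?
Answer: $\frac{1056}{91} \approx 11.604$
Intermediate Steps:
$M{\left(J \right)} = \frac{7 J}{6}$ ($M{\left(J \right)} = \frac{J + 6 J}{6} = \frac{7 J}{6}$)
$\frac{352}{M{\left(v \right)}} = \frac{352}{\frac{7}{6} \cdot 26} = \frac{352}{\frac{91}{3}} = 352 \cdot \frac{3}{91} = \frac{1056}{91}$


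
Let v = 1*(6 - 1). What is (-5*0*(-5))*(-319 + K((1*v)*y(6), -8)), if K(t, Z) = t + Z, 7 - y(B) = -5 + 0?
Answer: 0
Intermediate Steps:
y(B) = 12 (y(B) = 7 - (-5 + 0) = 7 - 1*(-5) = 7 + 5 = 12)
v = 5 (v = 1*5 = 5)
K(t, Z) = Z + t
(-5*0*(-5))*(-319 + K((1*v)*y(6), -8)) = (-5*0*(-5))*(-319 + (-8 + (1*5)*12)) = (0*(-5))*(-319 + (-8 + 5*12)) = 0*(-319 + (-8 + 60)) = 0*(-319 + 52) = 0*(-267) = 0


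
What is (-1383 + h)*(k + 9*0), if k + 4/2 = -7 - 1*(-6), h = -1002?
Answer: 7155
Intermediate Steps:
k = -3 (k = -2 + (-7 - 1*(-6)) = -2 + (-7 + 6) = -2 - 1 = -3)
(-1383 + h)*(k + 9*0) = (-1383 - 1002)*(-3 + 9*0) = -2385*(-3 + 0) = -2385*(-3) = 7155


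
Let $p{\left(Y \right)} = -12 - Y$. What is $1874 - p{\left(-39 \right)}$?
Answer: $1847$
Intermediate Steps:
$1874 - p{\left(-39 \right)} = 1874 - \left(-12 - -39\right) = 1874 - \left(-12 + 39\right) = 1874 - 27 = 1847$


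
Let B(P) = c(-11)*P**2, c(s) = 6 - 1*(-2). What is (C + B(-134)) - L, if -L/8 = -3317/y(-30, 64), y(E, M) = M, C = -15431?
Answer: 1022419/8 ≈ 1.2780e+5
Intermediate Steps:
L = 3317/8 (L = -(-26536)/64 = -8*(-3317/64) = 3317/8 ≈ 414.63)
c(s) = 8 (c(s) = 6 + 2 = 8)
B(P) = 8*P**2
(C + B(-134)) - L = (-15431 + 8*(-134)**2) - 1*3317/8 = (-15431 + 8*17956) - 3317/8 = (-15431 + 143648) - 3317/8 = 128217 - 3317/8 = 1022419/8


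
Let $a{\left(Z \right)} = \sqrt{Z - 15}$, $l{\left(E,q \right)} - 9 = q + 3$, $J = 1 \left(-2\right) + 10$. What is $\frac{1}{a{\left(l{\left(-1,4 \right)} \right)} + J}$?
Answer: $\frac{1}{9} \approx 0.11111$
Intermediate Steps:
$J = 8$ ($J = -2 + 10 = 8$)
$l{\left(E,q \right)} = 12 + q$ ($l{\left(E,q \right)} = 9 + \left(q + 3\right) = 9 + \left(3 + q\right) = 12 + q$)
$a{\left(Z \right)} = \sqrt{-15 + Z}$
$\frac{1}{a{\left(l{\left(-1,4 \right)} \right)} + J} = \frac{1}{\sqrt{-15 + \left(12 + 4\right)} + 8} = \frac{1}{\sqrt{-15 + 16} + 8} = \frac{1}{\sqrt{1} + 8} = \frac{1}{1 + 8} = \frac{1}{9}$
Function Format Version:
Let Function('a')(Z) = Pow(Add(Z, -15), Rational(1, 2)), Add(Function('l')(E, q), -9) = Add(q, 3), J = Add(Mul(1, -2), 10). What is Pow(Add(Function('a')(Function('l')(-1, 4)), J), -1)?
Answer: Rational(1, 9) ≈ 0.11111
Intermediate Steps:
J = 8 (J = Add(-2, 10) = 8)
Function('l')(E, q) = Add(12, q) (Function('l')(E, q) = Add(9, Add(q, 3)) = Add(9, Add(3, q)) = Add(12, q))
Function('a')(Z) = Pow(Add(-15, Z), Rational(1, 2))
Pow(Add(Function('a')(Function('l')(-1, 4)), J), -1) = Pow(Add(Pow(Add(-15, Add(12, 4)), Rational(1, 2)), 8), -1) = Pow(Add(Pow(Add(-15, 16), Rational(1, 2)), 8), -1) = Pow(Add(Pow(1, Rational(1, 2)), 8), -1) = Pow(Add(1, 8), -1) = Pow(9, -1) = Rational(1, 9)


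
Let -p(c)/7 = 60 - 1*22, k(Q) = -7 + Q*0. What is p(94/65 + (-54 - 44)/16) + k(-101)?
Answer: -273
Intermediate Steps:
k(Q) = -7 (k(Q) = -7 + 0 = -7)
p(c) = -266 (p(c) = -7*(60 - 1*22) = -7*(60 - 22) = -7*38 = -266)
p(94/65 + (-54 - 44)/16) + k(-101) = -266 - 7 = -273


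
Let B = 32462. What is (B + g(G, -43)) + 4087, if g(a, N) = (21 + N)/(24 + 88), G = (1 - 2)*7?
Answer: 2046733/56 ≈ 36549.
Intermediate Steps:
G = -7 (G = -1*7 = -7)
g(a, N) = 3/16 + N/112 (g(a, N) = (21 + N)/112 = (21 + N)*(1/112) = 3/16 + N/112)
(B + g(G, -43)) + 4087 = (32462 + (3/16 + (1/112)*(-43))) + 4087 = (32462 + (3/16 - 43/112)) + 4087 = (32462 - 11/56) + 4087 = 1817861/56 + 4087 = 2046733/56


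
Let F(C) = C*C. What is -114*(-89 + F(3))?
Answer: 9120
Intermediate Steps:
F(C) = C²
-114*(-89 + F(3)) = -114*(-89 + 3²) = -114*(-89 + 9) = -114*(-80) = 9120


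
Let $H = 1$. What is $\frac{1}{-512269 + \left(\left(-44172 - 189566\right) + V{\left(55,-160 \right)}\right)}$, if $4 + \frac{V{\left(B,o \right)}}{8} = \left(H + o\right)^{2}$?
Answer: $- \frac{1}{543791} \approx -1.8389 \cdot 10^{-6}$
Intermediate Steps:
$V{\left(B,o \right)} = -32 + 8 \left(1 + o\right)^{2}$
$\frac{1}{-512269 + \left(\left(-44172 - 189566\right) + V{\left(55,-160 \right)}\right)} = \frac{1}{-512269 - \left(233770 - 8 \left(1 - 160\right)^{2}\right)} = \frac{1}{-512269 - \left(233770 - 202248\right)} = \frac{1}{-512269 + \left(-233738 + \left(-32 + 8 \cdot 25281\right)\right)} = \frac{1}{-512269 + \left(-233738 + \left(-32 + 202248\right)\right)} = \frac{1}{-512269 + \left(-233738 + 202216\right)} = \frac{1}{-512269 - 31522} = \frac{1}{-543791} = - \frac{1}{543791}$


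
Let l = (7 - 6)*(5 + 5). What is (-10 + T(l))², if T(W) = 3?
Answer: 49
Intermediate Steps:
l = 10 (l = 1*10 = 10)
(-10 + T(l))² = (-10 + 3)² = (-7)² = 49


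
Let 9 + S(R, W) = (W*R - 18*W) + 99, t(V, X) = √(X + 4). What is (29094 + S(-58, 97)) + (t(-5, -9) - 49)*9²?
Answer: 17843 + 81*I*√5 ≈ 17843.0 + 181.12*I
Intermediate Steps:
t(V, X) = √(4 + X)
S(R, W) = 90 - 18*W + R*W (S(R, W) = -9 + ((W*R - 18*W) + 99) = -9 + ((R*W - 18*W) + 99) = -9 + ((-18*W + R*W) + 99) = -9 + (99 - 18*W + R*W) = 90 - 18*W + R*W)
(29094 + S(-58, 97)) + (t(-5, -9) - 49)*9² = (29094 + (90 - 18*97 - 58*97)) + (√(4 - 9) - 49)*9² = (29094 + (90 - 1746 - 5626)) + (√(-5) - 49)*81 = (29094 - 7282) + (I*√5 - 49)*81 = 21812 + (-49 + I*√5)*81 = 21812 + (-3969 + 81*I*√5) = 17843 + 81*I*√5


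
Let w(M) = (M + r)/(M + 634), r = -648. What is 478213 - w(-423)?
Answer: 100904014/211 ≈ 4.7822e+5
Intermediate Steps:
w(M) = (-648 + M)/(634 + M) (w(M) = (M - 648)/(M + 634) = (-648 + M)/(634 + M))
478213 - w(-423) = 478213 - (-648 - 423)/(634 - 423) = 478213 - (-1071)/211 = 478213 - 1*(-1071/211) = 478213 + 1071/211 = 100904014/211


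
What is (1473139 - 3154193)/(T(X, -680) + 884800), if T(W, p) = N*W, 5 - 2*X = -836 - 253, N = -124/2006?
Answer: -843048581/443710243 ≈ -1.9000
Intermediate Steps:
N = -62/1003 (N = -124*1/2006 = -62/1003 ≈ -0.061815)
X = 547 (X = 5/2 - (-836 - 253)/2 = 5/2 - ½*(-1089) = 5/2 + 1089/2 = 547)
T(W, p) = -62*W/1003
(1473139 - 3154193)/(T(X, -680) + 884800) = (1473139 - 3154193)/(-62/1003*547 + 884800) = -1681054/(-33914/1003 + 884800) = -1681054/887420486/1003 = -1681054*1003/887420486 = -843048581/443710243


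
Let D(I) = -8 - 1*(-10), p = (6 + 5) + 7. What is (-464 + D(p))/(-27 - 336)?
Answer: 14/11 ≈ 1.2727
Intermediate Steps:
p = 18 (p = 11 + 7 = 18)
D(I) = 2 (D(I) = -8 + 10 = 2)
(-464 + D(p))/(-27 - 336) = (-464 + 2)/(-27 - 336) = -462/(-363) = -462*(-1/363) = 14/11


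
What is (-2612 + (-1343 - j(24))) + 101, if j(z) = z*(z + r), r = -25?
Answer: -3830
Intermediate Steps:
j(z) = z*(-25 + z) (j(z) = z*(z - 25) = z*(-25 + z))
(-2612 + (-1343 - j(24))) + 101 = (-2612 + (-1343 - 24*(-25 + 24))) + 101 = (-2612 + (-1343 - 24*(-1))) + 101 = (-2612 + (-1343 - 1*(-24))) + 101 = (-2612 + (-1343 + 24)) + 101 = (-2612 - 1319) + 101 = -3931 + 101 = -3830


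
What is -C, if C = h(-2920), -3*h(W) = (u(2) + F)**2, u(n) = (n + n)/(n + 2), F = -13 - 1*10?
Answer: 484/3 ≈ 161.33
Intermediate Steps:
F = -23 (F = -13 - 10 = -23)
u(n) = 2*n/(2 + n) (u(n) = (2*n)/(2 + n) = 2*n/(2 + n))
h(W) = -484/3 (h(W) = -(2*2/(2 + 2) - 23)**2/3 = -(2*2/4 - 23)**2/3 = -(2*2*(1/4) - 23)**2/3 = -(1 - 23)**2/3 = -1/3*(-22)**2 = -1/3*484 = -484/3)
C = -484/3 ≈ -161.33
-C = -1*(-484/3) = 484/3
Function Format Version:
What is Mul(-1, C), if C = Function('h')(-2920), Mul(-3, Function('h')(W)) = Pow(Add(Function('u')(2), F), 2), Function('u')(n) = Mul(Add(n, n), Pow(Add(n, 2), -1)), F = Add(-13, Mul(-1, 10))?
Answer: Rational(484, 3) ≈ 161.33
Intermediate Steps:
F = -23 (F = Add(-13, -10) = -23)
Function('u')(n) = Mul(2, n, Pow(Add(2, n), -1)) (Function('u')(n) = Mul(Mul(2, n), Pow(Add(2, n), -1)) = Mul(2, n, Pow(Add(2, n), -1)))
Function('h')(W) = Rational(-484, 3) (Function('h')(W) = Mul(Rational(-1, 3), Pow(Add(Mul(2, 2, Pow(Add(2, 2), -1)), -23), 2)) = Mul(Rational(-1, 3), Pow(Add(Mul(2, 2, Pow(4, -1)), -23), 2)) = Mul(Rational(-1, 3), Pow(Add(Mul(2, 2, Rational(1, 4)), -23), 2)) = Mul(Rational(-1, 3), Pow(Add(1, -23), 2)) = Mul(Rational(-1, 3), Pow(-22, 2)) = Mul(Rational(-1, 3), 484) = Rational(-484, 3))
C = Rational(-484, 3) ≈ -161.33
Mul(-1, C) = Mul(-1, Rational(-484, 3)) = Rational(484, 3)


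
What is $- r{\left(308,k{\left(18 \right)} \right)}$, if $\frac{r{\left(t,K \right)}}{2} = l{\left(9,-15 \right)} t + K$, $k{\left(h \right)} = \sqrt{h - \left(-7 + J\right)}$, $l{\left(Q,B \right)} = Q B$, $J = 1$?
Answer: $83160 - 4 \sqrt{6} \approx 83150.0$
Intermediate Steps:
$l{\left(Q,B \right)} = B Q$
$k{\left(h \right)} = \sqrt{6 + h}$ ($k{\left(h \right)} = \sqrt{h + \left(7 - 1\right)} = \sqrt{h + 6} = \sqrt{6 + h}$)
$r{\left(t,K \right)} = - 270 t + 2 K$ ($r{\left(t,K \right)} = 2 \left(\left(-15\right) 9 t + K\right) = 2 \left(- 135 t + K\right) = 2 \left(K - 135 t\right) = - 270 t + 2 K$)
$- r{\left(308,k{\left(18 \right)} \right)} = - (\left(-270\right) 308 + 2 \sqrt{6 + 18}) = - (-83160 + 2 \sqrt{24}) = - (-83160 + 2 \cdot 2 \sqrt{6}) = - (-83160 + 4 \sqrt{6}) = 83160 - 4 \sqrt{6}$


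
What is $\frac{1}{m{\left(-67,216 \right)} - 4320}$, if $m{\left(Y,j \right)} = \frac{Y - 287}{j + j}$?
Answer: $- \frac{72}{311099} \approx -0.00023144$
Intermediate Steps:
$m{\left(Y,j \right)} = \frac{-287 + Y}{2 j}$
$\frac{1}{m{\left(-67,216 \right)} - 4320} = \frac{1}{\frac{-287 - 67}{2 \cdot 216} - 4320} = \frac{1}{\frac{1}{2} \cdot \frac{1}{216} \left(-354\right) - 4320} = \frac{1}{- \frac{59}{72} - 4320} = \frac{1}{- \frac{311099}{72}} = - \frac{72}{311099}$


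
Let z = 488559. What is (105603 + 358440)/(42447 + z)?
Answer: 154681/177002 ≈ 0.87389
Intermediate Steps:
(105603 + 358440)/(42447 + z) = (105603 + 358440)/(42447 + 488559) = 464043/531006 = 464043*(1/531006) = 154681/177002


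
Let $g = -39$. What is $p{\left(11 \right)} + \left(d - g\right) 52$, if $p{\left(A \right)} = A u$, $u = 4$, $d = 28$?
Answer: $3528$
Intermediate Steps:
$p{\left(A \right)} = 4 A$ ($p{\left(A \right)} = A 4 = 4 A$)
$p{\left(11 \right)} + \left(d - g\right) 52 = 4 \cdot 11 + \left(28 - -39\right) 52 = 44 + \left(28 + 39\right) 52 = 44 + 67 \cdot 52 = 44 + 3484 = 3528$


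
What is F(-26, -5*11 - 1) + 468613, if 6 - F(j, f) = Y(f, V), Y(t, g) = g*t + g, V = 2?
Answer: 468729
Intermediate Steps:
Y(t, g) = g + g*t
F(j, f) = 4 - 2*f (F(j, f) = 6 - 2*(1 + f) = 6 - (2 + 2*f) = 6 + (-2 - 2*f) = 4 - 2*f)
F(-26, -5*11 - 1) + 468613 = (4 - 2*(-5*11 - 1)) + 468613 = (4 - 2*(-55 - 1)) + 468613 = (4 - 2*(-56)) + 468613 = (4 + 112) + 468613 = 116 + 468613 = 468729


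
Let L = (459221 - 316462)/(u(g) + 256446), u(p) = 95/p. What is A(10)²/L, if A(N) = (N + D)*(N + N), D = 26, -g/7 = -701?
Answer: 652344511852800/700518413 ≈ 9.3123e+5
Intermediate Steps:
g = 4907 (g = -7*(-701) = 4907)
A(N) = 2*N*(26 + N) (A(N) = (N + 26)*(N + N) = (26 + N)*(2*N) = 2*N*(26 + N))
L = 700518413/1258380617 (L = (459221 - 316462)/(95/4907 + 256446) = 142759/(95*(1/4907) + 256446) = 142759/(95/4907 + 256446) = 142759/(1258380617/4907) = 142759*(4907/1258380617) = 700518413/1258380617 ≈ 0.55668)
A(10)²/L = (2*10*(26 + 10))²/(700518413/1258380617) = (2*10*36)²*(1258380617/700518413) = 720²*(1258380617/700518413) = 518400*(1258380617/700518413) = 652344511852800/700518413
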